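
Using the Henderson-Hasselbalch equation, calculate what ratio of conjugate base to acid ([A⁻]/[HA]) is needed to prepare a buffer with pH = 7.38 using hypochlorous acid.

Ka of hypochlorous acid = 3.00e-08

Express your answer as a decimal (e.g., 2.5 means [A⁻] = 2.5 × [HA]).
[A⁻]/[HA] = 0.720

pKa = −log(3.00e-08) = 7.5229. pH = pKa + log([A⁻]/[HA]). 7.38 = 7.5229 + log(ratio). log(ratio) = 7.38 − 7.5229 = -0.1429. ratio = 10^(-0.1429) = 0.720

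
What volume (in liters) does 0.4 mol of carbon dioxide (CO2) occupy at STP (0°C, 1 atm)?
At STP, 1 mol of gas occupies 22.4 L
Volume = 0.4 mol × 22.4 L/mol = 8.96 L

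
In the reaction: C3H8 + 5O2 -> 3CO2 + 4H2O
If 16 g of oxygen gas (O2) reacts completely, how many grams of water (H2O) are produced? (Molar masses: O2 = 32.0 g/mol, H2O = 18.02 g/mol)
Moles of O2 = 16 g ÷ 32.0 g/mol = 0.5 mol
Mole ratio: 4 mol H2O / 5 mol O2
Moles of H2O = 0.5 × (4/5) = 0.4 mol
Mass of H2O = 0.4 mol × 18.02 g/mol = 7.208 g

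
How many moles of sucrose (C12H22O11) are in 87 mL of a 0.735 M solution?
Moles = Molarity × Volume (L)
Moles = 0.735 M × 0.087 L = 0.06394 mol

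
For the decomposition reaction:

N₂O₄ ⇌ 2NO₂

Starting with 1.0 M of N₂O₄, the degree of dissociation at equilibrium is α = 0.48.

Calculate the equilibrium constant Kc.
K_c = 1.7723

x = α·[A]₀ = 0.48 × 1.0 = 0.48 M dissociated.
At eq: [N₂O₄] = 1.0 − 0.48 = 0.52 M; [NO₂] = 2x = 0.96 M.
Kc = [NO₂]²/[N₂O₄] = (0.96)²/0.52 = 1.772.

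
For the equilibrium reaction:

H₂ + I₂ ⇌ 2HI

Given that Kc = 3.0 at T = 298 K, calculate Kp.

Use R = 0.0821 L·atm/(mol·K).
K_p = 3.0000

Δn = (moles gaseous products) − (moles gaseous reactants) = 0
T = 298 K; RT = 0.0821 × 298 = 24.4658
Kp = Kc·(RT)^Δn = 3.0 × (24.4658)^0 = 3.0 × 1 = 3.0000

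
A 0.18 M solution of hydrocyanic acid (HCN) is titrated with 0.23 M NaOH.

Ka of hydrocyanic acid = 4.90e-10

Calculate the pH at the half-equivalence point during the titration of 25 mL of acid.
pH = pKa = 9.31

At the half-equivalence point, [HA] = [A⁻], so by Henderson–Hasselbalch pH = pKa + log(1) = pKa.
pKa = −log(4.90e-10) = 9.31.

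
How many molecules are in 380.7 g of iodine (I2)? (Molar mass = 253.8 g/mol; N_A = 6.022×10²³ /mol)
Moles = 380.7 g ÷ 253.8 g/mol = 1.5 mol
Molecules = 1.5 mol × 6.022×10²³ /mol = 9.033e+23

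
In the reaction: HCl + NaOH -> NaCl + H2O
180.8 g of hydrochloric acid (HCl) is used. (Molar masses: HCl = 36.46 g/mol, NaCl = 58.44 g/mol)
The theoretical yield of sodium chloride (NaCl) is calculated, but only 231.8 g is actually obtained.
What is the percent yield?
Moles of HCl = 180.8 g ÷ 36.46 g/mol = 4.95886 mol
Mole ratio: 1 mol NaCl / 1 mol HCl
Moles of NaCl = 4.95886 × (1/1) = 4.95886 mol
Theoretical yield = 4.95886 mol × 58.44 g/mol = 289.8 g
Actual yield = 231.8 g
Percent yield = (231.8 / 289.8) × 100% = 80.0%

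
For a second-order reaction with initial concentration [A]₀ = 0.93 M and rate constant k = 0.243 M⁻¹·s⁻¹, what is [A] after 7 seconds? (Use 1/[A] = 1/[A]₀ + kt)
0.3602 M

1/[A] = 1/[A]₀ + k·t = 1/0.93 + (0.243)·(7) = 1.0753 + 1.7010 = 2.7763
[A] = 1/2.7763 = 0.3602 M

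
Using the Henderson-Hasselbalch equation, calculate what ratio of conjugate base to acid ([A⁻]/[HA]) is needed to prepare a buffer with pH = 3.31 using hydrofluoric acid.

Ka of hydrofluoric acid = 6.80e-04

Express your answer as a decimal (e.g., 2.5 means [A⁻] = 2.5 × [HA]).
[A⁻]/[HA] = 1.388

pKa = −log(6.80e-04) = 3.1675. pH = pKa + log([A⁻]/[HA]). 3.31 = 3.1675 + log(ratio). log(ratio) = 3.31 − 3.1675 = 0.1425. ratio = 10^(0.1425) = 1.388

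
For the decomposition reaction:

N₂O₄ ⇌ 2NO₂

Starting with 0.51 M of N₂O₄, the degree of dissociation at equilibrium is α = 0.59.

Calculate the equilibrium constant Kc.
K_c = 1.7320

x = α·[A]₀ = 0.59 × 0.51 = 0.3009 M dissociated.
At eq: [N₂O₄] = 0.51 − 0.3009 = 0.2091 M; [NO₂] = 2x = 0.6018 M.
Kc = [NO₂]²/[N₂O₄] = (0.6018)²/0.2091 = 1.732.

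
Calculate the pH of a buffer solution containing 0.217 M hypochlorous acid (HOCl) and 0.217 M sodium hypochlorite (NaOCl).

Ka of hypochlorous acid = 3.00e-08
pH = 7.52

pKa = -log(3.00e-08) = 7.52. pH = pKa + log([A⁻]/[HA]) = 7.52 + log(0.217/0.217)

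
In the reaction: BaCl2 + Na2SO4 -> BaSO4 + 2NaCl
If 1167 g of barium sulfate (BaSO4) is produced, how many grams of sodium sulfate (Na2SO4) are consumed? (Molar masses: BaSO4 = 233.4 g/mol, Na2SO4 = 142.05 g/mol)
Moles of BaSO4 = 1167 g ÷ 233.4 g/mol = 5 mol
Mole ratio: 1 mol Na2SO4 / 1 mol BaSO4
Moles of Na2SO4 = 5 × (1/1) = 5 mol
Mass of Na2SO4 = 5 mol × 142.05 g/mol = 710.2 g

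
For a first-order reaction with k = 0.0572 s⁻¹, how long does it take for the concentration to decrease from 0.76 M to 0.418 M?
10.45 s

From ln[A] = ln[A]₀ - k·t: t = ln([A]₀/[A])/k = ln(0.76/0.418)/0.0572 = ln(1.8182)/0.0572 = 0.5978/0.0572 = 10.45 s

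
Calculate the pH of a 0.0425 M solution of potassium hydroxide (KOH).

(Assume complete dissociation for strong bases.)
pH = 12.63

[OH⁻] = 0.0425 M for strong base. pOH = -log[OH⁻] = 1.37, pH = 14 - pOH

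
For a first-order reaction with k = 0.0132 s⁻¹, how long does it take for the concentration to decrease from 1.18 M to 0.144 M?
159.35 s

From ln[A] = ln[A]₀ - k·t: t = ln([A]₀/[A])/k = ln(1.18/0.144)/0.0132 = ln(8.1944)/0.0132 = 2.1035/0.0132 = 159.35 s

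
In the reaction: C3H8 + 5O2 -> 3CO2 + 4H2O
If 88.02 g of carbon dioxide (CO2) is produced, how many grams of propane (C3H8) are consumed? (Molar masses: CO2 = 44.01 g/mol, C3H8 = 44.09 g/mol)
Moles of CO2 = 88.02 g ÷ 44.01 g/mol = 2 mol
Mole ratio: 1 mol C3H8 / 3 mol CO2
Moles of C3H8 = 2 × (1/3) = 0.666667 mol
Mass of C3H8 = 0.666667 mol × 44.09 g/mol = 29.39 g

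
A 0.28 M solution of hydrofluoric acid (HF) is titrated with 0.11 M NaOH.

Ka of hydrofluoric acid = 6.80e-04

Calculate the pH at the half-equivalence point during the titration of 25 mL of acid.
pH = pKa = 3.17

At the half-equivalence point, [HA] = [A⁻], so by Henderson–Hasselbalch pH = pKa + log(1) = pKa.
pKa = −log(6.80e-04) = 3.17.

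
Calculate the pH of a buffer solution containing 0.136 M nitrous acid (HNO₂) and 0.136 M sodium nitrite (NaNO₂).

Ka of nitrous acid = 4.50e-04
pH = 3.35

pKa = -log(4.50e-04) = 3.35. pH = pKa + log([A⁻]/[HA]) = 3.35 + log(0.136/0.136)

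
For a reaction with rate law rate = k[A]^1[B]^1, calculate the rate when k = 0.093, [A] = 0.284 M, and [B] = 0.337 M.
0.008901 M/s

rate = k·[A]^1·[B]^1 = 0.093·(0.284)^1·(0.337)^1 = 0.093·0.284·0.337 = 0.008901 M/s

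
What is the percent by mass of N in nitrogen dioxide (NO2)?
Mass of N in formula = 14.01 × 1 = 14.01 g/mol
Molar mass = 46.01 g/mol
% N = (14.01/46.01) × 100% = 30.45%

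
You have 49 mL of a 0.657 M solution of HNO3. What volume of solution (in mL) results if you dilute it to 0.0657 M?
Using M₁V₁ = M₂V₂:
0.657 × 49 = 0.0657 × V₂
V₂ = (0.657 × 49) / 0.0657 = 490 mL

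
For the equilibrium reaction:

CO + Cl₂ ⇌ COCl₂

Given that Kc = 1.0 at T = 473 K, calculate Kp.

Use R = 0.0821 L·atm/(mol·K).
K_p = 0.0258

Δn = (moles gaseous products) − (moles gaseous reactants) = -1
T = 473 K; RT = 0.0821 × 473 = 38.8333
Kp = Kc·(RT)^Δn = 1.0 × (38.8333)^-1 = 1.0 × 0.0257511 = 0.0258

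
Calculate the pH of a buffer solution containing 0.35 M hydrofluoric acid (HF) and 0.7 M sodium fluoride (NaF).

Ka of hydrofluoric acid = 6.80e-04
pH = 3.47

pKa = -log(6.80e-04) = 3.17. pH = pKa + log([A⁻]/[HA]) = 3.17 + log(0.7/0.35)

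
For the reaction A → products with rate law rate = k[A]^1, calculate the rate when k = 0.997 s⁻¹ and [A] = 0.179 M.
0.1785 M/s

rate = k·[A]^1 = 0.997·(0.179)^1 = 0.997·0.179 = 0.1785 M/s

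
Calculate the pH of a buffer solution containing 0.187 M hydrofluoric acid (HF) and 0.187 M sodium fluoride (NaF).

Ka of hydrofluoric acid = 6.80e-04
pH = 3.17

pKa = -log(6.80e-04) = 3.17. pH = pKa + log([A⁻]/[HA]) = 3.17 + log(0.187/0.187)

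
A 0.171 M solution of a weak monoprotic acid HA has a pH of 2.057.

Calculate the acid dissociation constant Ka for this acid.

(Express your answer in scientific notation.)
K_a = 4.74e-04

[H⁺] = 10^(−pH) = 10^(−2.057) = 8.770e-03 M. For HA ⇌ H⁺ + A⁻, Ka = x²/(C − x) = (8.770e-03)²/(0.171 − 8.770e-03) = 4.74e-04.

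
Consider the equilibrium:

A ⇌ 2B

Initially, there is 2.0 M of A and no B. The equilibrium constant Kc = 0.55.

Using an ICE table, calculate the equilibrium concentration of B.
[B] = 0.920 M

ICE: [A] = 2.0 − x, [B] = 2x.
Kc = (2x)²/(2.0 − x) = 0.55 ⇒ 4x² + 0.55x − 1.1 = 0.
x = (−0.55 + √(0.55² + 4·4·1.1))/(2·4) = (−0.55 + √17.902)/8 = 0.46014.
[B] = 2x = 0.920 M.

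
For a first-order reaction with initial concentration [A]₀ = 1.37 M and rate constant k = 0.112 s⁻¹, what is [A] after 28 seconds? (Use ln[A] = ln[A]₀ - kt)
0.0595 M

ln[A] = ln[A]₀ - k·t = ln(1.37) - (0.112)·(28) = 0.3148 - 3.1360 = -2.8212
[A] = e^(-2.8212) = 0.0595 M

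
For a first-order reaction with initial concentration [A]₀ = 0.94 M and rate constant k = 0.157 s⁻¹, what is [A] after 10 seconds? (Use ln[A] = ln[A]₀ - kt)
0.1956 M

ln[A] = ln[A]₀ - k·t = ln(0.94) - (0.157)·(10) = -0.0619 - 1.5700 = -1.6319
[A] = e^(-1.6319) = 0.1956 M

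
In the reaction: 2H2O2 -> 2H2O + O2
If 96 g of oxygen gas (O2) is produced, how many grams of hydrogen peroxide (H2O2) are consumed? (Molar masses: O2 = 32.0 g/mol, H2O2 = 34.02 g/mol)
Moles of O2 = 96 g ÷ 32.0 g/mol = 3 mol
Mole ratio: 2 mol H2O2 / 1 mol O2
Moles of H2O2 = 3 × (2/1) = 6 mol
Mass of H2O2 = 6 mol × 34.02 g/mol = 204.1 g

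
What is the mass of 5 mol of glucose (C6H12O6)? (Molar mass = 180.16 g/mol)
Mass = 5 mol × 180.16 g/mol = 900.8 g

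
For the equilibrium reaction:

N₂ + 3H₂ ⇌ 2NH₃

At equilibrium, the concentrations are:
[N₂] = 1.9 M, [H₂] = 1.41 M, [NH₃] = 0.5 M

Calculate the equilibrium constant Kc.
K_c = 0.0469

Kc = ([NH₃]^2) / ([N₂] × [H₂]^3)
   = ((0.5)^2) / ((1.9)·(1.41)^3)
   = 0.25 / 5.3261 = 0.0469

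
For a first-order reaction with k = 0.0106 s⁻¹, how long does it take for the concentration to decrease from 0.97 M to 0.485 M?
65.39 s

From ln[A] = ln[A]₀ - k·t: t = ln([A]₀/[A])/k = ln(0.97/0.485)/0.0106 = ln(2.0000)/0.0106 = 0.6931/0.0106 = 65.39 s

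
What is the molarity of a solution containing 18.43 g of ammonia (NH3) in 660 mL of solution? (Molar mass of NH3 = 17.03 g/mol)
Moles of NH3 = 18.43 g ÷ 17.03 g/mol = 1.08221 mol
Volume = 660 mL = 0.66 L
Molarity = 1.08221 mol ÷ 0.66 L = 1.64 M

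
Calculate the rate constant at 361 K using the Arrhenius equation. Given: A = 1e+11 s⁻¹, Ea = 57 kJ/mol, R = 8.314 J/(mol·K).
5.65e+02 s⁻¹

k = A·exp(-Ea/(R·T)) = 1e+11·exp(-57000/(8.314·361)) = 1e+11·exp(-18.9914) = 1e+11·5.6510e-09 = 5.65e+02 s⁻¹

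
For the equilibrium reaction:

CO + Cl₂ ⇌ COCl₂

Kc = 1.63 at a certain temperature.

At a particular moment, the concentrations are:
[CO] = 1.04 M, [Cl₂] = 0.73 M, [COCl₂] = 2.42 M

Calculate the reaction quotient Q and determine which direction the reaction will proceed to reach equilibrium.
Q = 3.188, Q > K, reaction proceeds reverse (toward reactants)

Q = ([COCl₂]) / ([CO] × [Cl₂])
  = ((2.42)) / ((1.04)·(0.73)) = 2.42/0.7592 = 3.188
Since Q = 3.188 > Kc = 1.63, the reaction proceeds reverse (toward reactants) to reach equilibrium.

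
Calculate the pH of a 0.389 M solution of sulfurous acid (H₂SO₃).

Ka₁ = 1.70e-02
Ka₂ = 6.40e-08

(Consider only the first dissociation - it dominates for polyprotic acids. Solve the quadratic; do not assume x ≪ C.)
pH = 1.14

x² + Ka₁·x − Ka₁·C = 0 with Ka₁ = 1.70e-02, C = 0.389.
x = (−Ka₁ + √(Ka₁² + 4·Ka₁·C))/2 = 7.3263e-02 M, so pH = 1.14.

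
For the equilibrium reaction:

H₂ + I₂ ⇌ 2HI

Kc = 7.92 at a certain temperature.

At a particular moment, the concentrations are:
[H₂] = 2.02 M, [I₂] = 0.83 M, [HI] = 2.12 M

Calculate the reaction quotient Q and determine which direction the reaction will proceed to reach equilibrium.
Q = 2.681, Q < K, reaction proceeds forward (toward products)

Q = ([HI]^2) / ([H₂] × [I₂])
  = ((2.12)^2) / ((2.02)·(0.83)) = 4.4944/1.6766 = 2.681
Since Q = 2.681 < Kc = 7.92, the reaction proceeds forward (toward products) to reach equilibrium.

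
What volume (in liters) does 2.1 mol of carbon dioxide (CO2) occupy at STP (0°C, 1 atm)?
At STP, 1 mol of gas occupies 22.4 L
Volume = 2.1 mol × 22.4 L/mol = 47.04 L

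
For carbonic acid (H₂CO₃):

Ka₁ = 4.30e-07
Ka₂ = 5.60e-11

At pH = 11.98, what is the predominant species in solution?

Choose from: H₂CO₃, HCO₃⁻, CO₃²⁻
CO₃²⁻

pKa1 = 6.37, pKa2 = 10.25. Each pKa is the crossover between adjacent species; pH = 11.98 lies in the region where CO₃²⁻ predominates.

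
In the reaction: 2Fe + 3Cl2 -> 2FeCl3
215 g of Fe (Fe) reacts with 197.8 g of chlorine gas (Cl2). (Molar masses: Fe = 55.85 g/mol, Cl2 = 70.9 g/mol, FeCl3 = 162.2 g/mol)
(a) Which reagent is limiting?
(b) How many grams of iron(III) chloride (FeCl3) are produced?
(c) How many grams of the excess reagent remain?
(a) Cl2, (b) 301.7 g, (c) 111.1 g

Moles of Fe = 215 g ÷ 55.85 g/mol = 3.8496 mol
Moles of Cl2 = 197.8 g ÷ 70.9 g/mol = 2.78984 mol
Moles ÷ coefficient: Fe: 3.8496/2 = 1.925, Cl2: 2.78984/3 = 0.9299
(a) Cl2 has the smaller value, so Cl2 is the limiting reagent.
(b) Moles of FeCl3 = 2.78984 mol Cl2 × (2/3) = 1.8599 mol; mass = 1.8599 mol × 162.2 g/mol = 301.7 g
(c) Fe consumed = 2.78984 × (2/3) = 1.8599 mol; remaining = 3.8496 − 1.8599 = 1.9897 mol; mass = 1.9897 mol × 55.85 g/mol = 111.1 g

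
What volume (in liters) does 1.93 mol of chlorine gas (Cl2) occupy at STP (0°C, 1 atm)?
At STP, 1 mol of gas occupies 22.4 L
Volume = 1.93 mol × 22.4 L/mol = 43.23 L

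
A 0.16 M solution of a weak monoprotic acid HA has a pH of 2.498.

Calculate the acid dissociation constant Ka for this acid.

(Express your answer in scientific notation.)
K_a = 6.44e-05

[H⁺] = 10^(−pH) = 10^(−2.498) = 3.177e-03 M. For HA ⇌ H⁺ + A⁻, Ka = x²/(C − x) = (3.177e-03)²/(0.16 − 3.177e-03) = 6.44e-05.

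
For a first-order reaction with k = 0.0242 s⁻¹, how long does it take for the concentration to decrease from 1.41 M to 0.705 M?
28.64 s

From ln[A] = ln[A]₀ - k·t: t = ln([A]₀/[A])/k = ln(1.41/0.705)/0.0242 = ln(2.0000)/0.0242 = 0.6931/0.0242 = 28.64 s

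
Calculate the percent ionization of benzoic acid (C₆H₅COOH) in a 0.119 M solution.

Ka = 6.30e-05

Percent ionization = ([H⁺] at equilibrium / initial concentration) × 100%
Percent ionization = 2.27%

Let x = [H⁺]. Ka = x²/(C - x) ⇒ x² + (6.30e-05)x - (6.30e-05)(0.119) = 0. x = 2.7067e-03. Percent = (2.7067e-03/0.119) × 100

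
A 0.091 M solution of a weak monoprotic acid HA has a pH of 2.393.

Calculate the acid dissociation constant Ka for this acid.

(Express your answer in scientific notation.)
K_a = 1.88e-04

[H⁺] = 10^(−pH) = 10^(−2.393) = 4.046e-03 M. For HA ⇌ H⁺ + A⁻, Ka = x²/(C − x) = (4.046e-03)²/(0.091 − 4.046e-03) = 1.88e-04.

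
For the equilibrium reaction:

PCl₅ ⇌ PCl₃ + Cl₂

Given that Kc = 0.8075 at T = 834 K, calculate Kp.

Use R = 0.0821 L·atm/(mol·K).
K_p = 55.2907

Δn = (moles gaseous products) − (moles gaseous reactants) = 1
T = 834 K; RT = 0.0821 × 834 = 68.4714
Kp = Kc·(RT)^Δn = 0.8075 × (68.4714)^1 = 0.8075 × 68.4714 = 55.2907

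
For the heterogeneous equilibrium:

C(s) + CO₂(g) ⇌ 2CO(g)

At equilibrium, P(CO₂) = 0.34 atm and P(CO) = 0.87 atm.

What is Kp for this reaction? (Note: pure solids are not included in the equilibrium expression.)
K_p = 2.226

Solid C is excluded.
Kp = P(CO)²/P(CO₂) = (0.87)²/0.34 = 0.7569/0.34 = 2.226.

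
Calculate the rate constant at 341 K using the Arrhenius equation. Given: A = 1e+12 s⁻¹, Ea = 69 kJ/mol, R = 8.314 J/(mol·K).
2.69e+01 s⁻¹

k = A·exp(-Ea/(R·T)) = 1e+12·exp(-69000/(8.314·341)) = 1e+12·exp(-24.3380) = 1e+12·2.6924e-11 = 2.69e+01 s⁻¹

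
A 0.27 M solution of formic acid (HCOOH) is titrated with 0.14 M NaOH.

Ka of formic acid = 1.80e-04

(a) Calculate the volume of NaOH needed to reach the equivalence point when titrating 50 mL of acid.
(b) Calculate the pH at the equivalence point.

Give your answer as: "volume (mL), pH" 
V = 96.4 mL, pH = 8.35

(a) At equivalence: moles acid = moles base.
moles acid = 0.27 × 0.05 = 0.0135 mol; V_NaOH = 0.0135/0.14 = 0.09643 L = 96.4 mL.
(b) At equivalence, all acid → conjugate base A⁻ at [A⁻] = 0.0135/0.1464 = 0.0922 M.
Kb = Kw/Ka = 1.0e-14/1.80e-04 = 5.556e-11; [OH⁻] = √(Kb·[A⁻]) = 2.263e-06; pOH = 5.65; pH = 14 − pOH = 8.35.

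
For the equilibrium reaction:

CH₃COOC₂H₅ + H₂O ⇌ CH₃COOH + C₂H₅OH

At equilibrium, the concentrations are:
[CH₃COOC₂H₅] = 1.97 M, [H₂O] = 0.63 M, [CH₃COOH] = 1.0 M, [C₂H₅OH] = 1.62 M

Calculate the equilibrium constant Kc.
K_c = 1.3053

Kc = ([CH₃COOH] × [C₂H₅OH]) / ([CH₃COOC₂H₅] × [H₂O])
   = ((1.0)·(1.62)) / ((1.97)·(0.63))
   = 1.62 / 1.2411 = 1.3053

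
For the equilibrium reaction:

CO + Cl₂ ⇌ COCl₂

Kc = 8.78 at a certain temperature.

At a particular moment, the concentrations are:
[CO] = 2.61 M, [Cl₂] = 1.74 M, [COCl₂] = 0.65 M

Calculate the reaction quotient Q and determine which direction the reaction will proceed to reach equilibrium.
Q = 0.143, Q < K, reaction proceeds forward (toward products)

Q = ([COCl₂]) / ([CO] × [Cl₂])
  = ((0.65)) / ((2.61)·(1.74)) = 0.65/4.5414 = 0.1431
Since Q = 0.1431 < Kc = 8.78, the reaction proceeds forward (toward products) to reach equilibrium.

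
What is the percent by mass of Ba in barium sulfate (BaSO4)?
Mass of Ba in formula = 137.33 × 1 = 137.33 g/mol
Molar mass = 233.4 g/mol
% Ba = (137.33/233.4) × 100% = 58.84%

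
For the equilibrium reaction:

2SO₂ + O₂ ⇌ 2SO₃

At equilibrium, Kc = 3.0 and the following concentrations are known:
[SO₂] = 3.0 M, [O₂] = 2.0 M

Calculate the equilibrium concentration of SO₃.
[SO₃] = 7.3485 M

Kc = ([SO₃]^2) / ([SO₂]^2 × [O₂]) = 3.0
[SO₃]^2 = Kc · (reactant terms)/(other product terms) = 3.0 · 18 / 1 = 54
[SO₃] = (54)^(1/2) = 7.3485 M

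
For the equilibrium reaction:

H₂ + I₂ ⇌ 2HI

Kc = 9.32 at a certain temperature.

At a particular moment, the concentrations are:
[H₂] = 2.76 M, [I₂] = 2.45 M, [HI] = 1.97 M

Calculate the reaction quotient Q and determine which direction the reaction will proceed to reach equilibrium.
Q = 0.574, Q < K, reaction proceeds forward (toward products)

Q = ([HI]^2) / ([H₂] × [I₂])
  = ((1.97)^2) / ((2.76)·(2.45)) = 3.8809/6.762 = 0.5739
Since Q = 0.5739 < Kc = 9.32, the reaction proceeds forward (toward products) to reach equilibrium.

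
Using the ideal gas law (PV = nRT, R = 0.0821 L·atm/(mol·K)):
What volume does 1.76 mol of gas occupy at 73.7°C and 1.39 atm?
T = 73.7°C + 273.15 = 346.85 K
V = nRT/P = (1.76 × 0.0821 × 346.85) / 1.39
V = 36.06 L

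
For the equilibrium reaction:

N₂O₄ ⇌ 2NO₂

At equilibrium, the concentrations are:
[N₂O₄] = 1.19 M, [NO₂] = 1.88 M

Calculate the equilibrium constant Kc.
K_c = 2.9701

Kc = ([NO₂]^2) / ([N₂O₄])
   = ((1.88)^2) / ((1.19))
   = 3.5344 / 1.19 = 2.9701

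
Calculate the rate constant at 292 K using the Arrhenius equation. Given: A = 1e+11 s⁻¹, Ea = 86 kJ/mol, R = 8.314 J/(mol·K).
4.12e-05 s⁻¹

k = A·exp(-Ea/(R·T)) = 1e+11·exp(-86000/(8.314·292)) = 1e+11·exp(-35.4247) = 1e+11·4.1235e-16 = 4.12e-05 s⁻¹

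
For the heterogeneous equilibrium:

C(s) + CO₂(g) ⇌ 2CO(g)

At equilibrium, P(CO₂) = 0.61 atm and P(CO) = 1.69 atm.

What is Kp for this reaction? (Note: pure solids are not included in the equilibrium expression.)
K_p = 4.682

Solid C is excluded.
Kp = P(CO)²/P(CO₂) = (1.69)²/0.61 = 2.856/0.61 = 4.682.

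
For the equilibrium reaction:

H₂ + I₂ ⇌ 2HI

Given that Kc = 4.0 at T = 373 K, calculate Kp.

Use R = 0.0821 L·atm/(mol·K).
K_p = 4.0000

Δn = (moles gaseous products) − (moles gaseous reactants) = 0
T = 373 K; RT = 0.0821 × 373 = 30.6233
Kp = Kc·(RT)^Δn = 4.0 × (30.6233)^0 = 4.0 × 1 = 4.0000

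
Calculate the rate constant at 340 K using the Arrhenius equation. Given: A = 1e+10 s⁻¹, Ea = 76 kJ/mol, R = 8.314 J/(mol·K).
2.11e-02 s⁻¹

k = A·exp(-Ea/(R·T)) = 1e+10·exp(-76000/(8.314·340)) = 1e+10·exp(-26.8859) = 1e+10·2.1067e-12 = 2.11e-02 s⁻¹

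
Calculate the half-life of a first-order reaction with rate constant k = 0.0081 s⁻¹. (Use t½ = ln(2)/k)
85.57 s

t½ = ln(2)/k = 0.6931/0.0081 = 85.57 s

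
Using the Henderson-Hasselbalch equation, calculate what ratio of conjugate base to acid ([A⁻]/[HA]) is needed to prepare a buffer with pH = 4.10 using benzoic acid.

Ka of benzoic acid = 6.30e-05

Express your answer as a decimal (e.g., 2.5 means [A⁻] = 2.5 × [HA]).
[A⁻]/[HA] = 0.793

pKa = −log(6.30e-05) = 4.2007. pH = pKa + log([A⁻]/[HA]). 4.10 = 4.2007 + log(ratio). log(ratio) = 4.10 − 4.2007 = -0.1007. ratio = 10^(-0.1007) = 0.793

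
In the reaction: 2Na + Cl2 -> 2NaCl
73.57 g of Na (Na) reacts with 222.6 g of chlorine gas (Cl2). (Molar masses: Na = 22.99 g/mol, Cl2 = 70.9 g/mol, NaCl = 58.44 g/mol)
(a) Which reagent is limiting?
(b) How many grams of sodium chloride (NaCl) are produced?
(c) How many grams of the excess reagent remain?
(a) Na, (b) 187 g, (c) 109.2 g

Moles of Na = 73.57 g ÷ 22.99 g/mol = 3.20009 mol
Moles of Cl2 = 222.6 g ÷ 70.9 g/mol = 3.13963 mol
Moles ÷ coefficient: Na: 3.20009/2 = 1.6, Cl2: 3.13963/1 = 3.14
(a) Na has the smaller value, so Na is the limiting reagent.
(b) Moles of NaCl = 3.20009 mol Na × (2/2) = 3.20009 mol; mass = 3.20009 mol × 58.44 g/mol = 187 g
(c) Cl2 consumed = 3.20009 × (1/2) = 1.60004 mol; remaining = 3.13963 − 1.60004 = 1.53959 mol; mass = 1.53959 mol × 70.9 g/mol = 109.2 g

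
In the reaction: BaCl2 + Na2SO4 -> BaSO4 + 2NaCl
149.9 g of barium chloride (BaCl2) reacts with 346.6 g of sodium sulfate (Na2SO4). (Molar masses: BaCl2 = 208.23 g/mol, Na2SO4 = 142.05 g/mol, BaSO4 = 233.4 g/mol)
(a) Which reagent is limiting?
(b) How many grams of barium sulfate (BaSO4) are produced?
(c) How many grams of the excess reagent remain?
(a) BaCl2, (b) 168 g, (c) 244.3 g

Moles of BaCl2 = 149.9 g ÷ 208.23 g/mol = 0.719877 mol
Moles of Na2SO4 = 346.6 g ÷ 142.05 g/mol = 2.43999 mol
Moles ÷ coefficient: BaCl2: 0.719877/1 = 0.7199, Na2SO4: 2.43999/1 = 2.44
(a) BaCl2 has the smaller value, so BaCl2 is the limiting reagent.
(b) Moles of BaSO4 = 0.719877 mol BaCl2 × (1/1) = 0.719877 mol; mass = 0.719877 mol × 233.4 g/mol = 168 g
(c) Na2SO4 consumed = 0.719877 × (1/1) = 0.719877 mol; remaining = 2.43999 − 0.719877 = 1.72011 mol; mass = 1.72011 mol × 142.05 g/mol = 244.3 g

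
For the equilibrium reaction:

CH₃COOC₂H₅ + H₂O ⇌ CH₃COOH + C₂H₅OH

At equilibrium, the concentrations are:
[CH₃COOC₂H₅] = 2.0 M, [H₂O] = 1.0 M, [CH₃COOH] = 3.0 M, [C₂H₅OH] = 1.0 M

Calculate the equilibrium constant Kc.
K_c = 1.5000

Kc = ([CH₃COOH] × [C₂H₅OH]) / ([CH₃COOC₂H₅] × [H₂O])
   = ((3.0)·(1.0)) / ((2.0)·(1.0))
   = 3 / 2 = 1.5000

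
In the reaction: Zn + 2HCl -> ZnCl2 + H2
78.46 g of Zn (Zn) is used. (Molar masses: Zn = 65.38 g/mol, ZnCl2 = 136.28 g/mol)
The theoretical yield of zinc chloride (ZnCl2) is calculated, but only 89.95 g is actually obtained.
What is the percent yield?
Moles of Zn = 78.46 g ÷ 65.38 g/mol = 1.20006 mol
Mole ratio: 1 mol ZnCl2 / 1 mol Zn
Moles of ZnCl2 = 1.20006 × (1/1) = 1.20006 mol
Theoretical yield = 1.20006 mol × 136.28 g/mol = 163.54 g
Actual yield = 89.95 g
Percent yield = (89.95 / 163.54) × 100% = 55.0%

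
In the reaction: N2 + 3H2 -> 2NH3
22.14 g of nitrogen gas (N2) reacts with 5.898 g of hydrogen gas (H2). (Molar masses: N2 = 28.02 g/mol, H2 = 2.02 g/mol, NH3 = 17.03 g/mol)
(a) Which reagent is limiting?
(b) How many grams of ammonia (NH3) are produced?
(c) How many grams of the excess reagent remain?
(a) N2, (b) 26.91 g, (c) 1.11 g

Moles of N2 = 22.14 g ÷ 28.02 g/mol = 0.79015 mol
Moles of H2 = 5.898 g ÷ 2.02 g/mol = 2.9198 mol
Moles ÷ coefficient: N2: 0.79015/1 = 0.7901, H2: 2.9198/3 = 0.9733
(a) N2 has the smaller value, so N2 is the limiting reagent.
(b) Moles of NH3 = 0.79015 mol N2 × (2/1) = 1.5803 mol; mass = 1.5803 mol × 17.03 g/mol = 26.91 g
(c) H2 consumed = 0.79015 × (3/1) = 2.37045 mol; remaining = 2.9198 − 2.37045 = 0.549352 mol; mass = 0.549352 mol × 2.02 g/mol = 1.11 g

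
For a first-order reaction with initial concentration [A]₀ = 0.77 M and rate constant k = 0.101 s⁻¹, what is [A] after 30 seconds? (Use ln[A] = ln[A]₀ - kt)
0.0372 M

ln[A] = ln[A]₀ - k·t = ln(0.77) - (0.101)·(30) = -0.2614 - 3.0300 = -3.2914
[A] = e^(-3.2914) = 0.0372 M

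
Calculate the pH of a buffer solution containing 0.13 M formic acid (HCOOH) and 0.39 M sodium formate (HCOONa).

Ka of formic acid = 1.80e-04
pH = 4.22

pKa = -log(1.80e-04) = 3.74. pH = pKa + log([A⁻]/[HA]) = 3.74 + log(0.39/0.13)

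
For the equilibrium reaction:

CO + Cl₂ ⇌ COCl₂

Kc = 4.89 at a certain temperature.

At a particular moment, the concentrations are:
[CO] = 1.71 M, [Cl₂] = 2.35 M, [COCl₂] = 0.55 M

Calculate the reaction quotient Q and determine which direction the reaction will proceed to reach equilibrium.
Q = 0.137, Q < K, reaction proceeds forward (toward products)

Q = ([COCl₂]) / ([CO] × [Cl₂])
  = ((0.55)) / ((1.71)·(2.35)) = 0.55/4.0185 = 0.1369
Since Q = 0.1369 < Kc = 4.89, the reaction proceeds forward (toward products) to reach equilibrium.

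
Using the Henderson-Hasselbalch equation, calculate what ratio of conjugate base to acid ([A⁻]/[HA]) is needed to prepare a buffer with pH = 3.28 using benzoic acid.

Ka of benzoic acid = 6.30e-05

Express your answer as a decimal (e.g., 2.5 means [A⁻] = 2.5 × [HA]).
[A⁻]/[HA] = 0.120

pKa = −log(6.30e-05) = 4.2007. pH = pKa + log([A⁻]/[HA]). 3.28 = 4.2007 + log(ratio). log(ratio) = 3.28 − 4.2007 = -0.9207. ratio = 10^(-0.9207) = 0.120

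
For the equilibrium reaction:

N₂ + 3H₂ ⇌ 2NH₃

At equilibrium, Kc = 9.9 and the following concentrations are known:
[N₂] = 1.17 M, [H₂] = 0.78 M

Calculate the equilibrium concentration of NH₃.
[NH₃] = 2.3445 M

Kc = ([NH₃]^2) / ([N₂] × [H₂]^3) = 9.9
[NH₃]^2 = Kc · (reactant terms)/(other product terms) = 9.9 · 0.55523 / 1 = 5.4967
[NH₃] = (5.4967)^(1/2) = 2.3445 M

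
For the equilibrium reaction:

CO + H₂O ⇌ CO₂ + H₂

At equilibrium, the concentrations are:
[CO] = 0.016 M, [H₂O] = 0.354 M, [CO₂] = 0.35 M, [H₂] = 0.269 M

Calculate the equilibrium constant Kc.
K_c = 16.6225

Kc = ([CO₂] × [H₂]) / ([CO] × [H₂O])
   = ((0.35)·(0.269)) / ((0.016)·(0.354))
   = 0.09415 / 0.005664 = 16.6225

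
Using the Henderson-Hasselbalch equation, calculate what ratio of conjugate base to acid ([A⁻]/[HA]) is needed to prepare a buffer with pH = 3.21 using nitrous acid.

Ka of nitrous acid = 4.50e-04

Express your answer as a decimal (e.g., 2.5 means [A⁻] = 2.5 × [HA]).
[A⁻]/[HA] = 0.730

pKa = −log(4.50e-04) = 3.3468. pH = pKa + log([A⁻]/[HA]). 3.21 = 3.3468 + log(ratio). log(ratio) = 3.21 − 3.3468 = -0.1368. ratio = 10^(-0.1368) = 0.730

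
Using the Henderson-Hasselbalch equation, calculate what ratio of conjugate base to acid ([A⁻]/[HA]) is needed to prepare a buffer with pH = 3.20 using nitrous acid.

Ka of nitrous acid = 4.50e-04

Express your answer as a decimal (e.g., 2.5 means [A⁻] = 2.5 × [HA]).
[A⁻]/[HA] = 0.713

pKa = −log(4.50e-04) = 3.3468. pH = pKa + log([A⁻]/[HA]). 3.20 = 3.3468 + log(ratio). log(ratio) = 3.20 − 3.3468 = -0.1468. ratio = 10^(-0.1468) = 0.713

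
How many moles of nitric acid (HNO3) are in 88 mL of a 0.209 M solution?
Moles = Molarity × Volume (L)
Moles = 0.209 M × 0.088 L = 0.01839 mol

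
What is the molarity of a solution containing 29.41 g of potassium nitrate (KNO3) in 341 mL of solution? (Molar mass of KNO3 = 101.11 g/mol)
Moles of KNO3 = 29.41 g ÷ 101.11 g/mol = 0.290871 mol
Volume = 341 mL = 0.341 L
Molarity = 0.290871 mol ÷ 0.341 L = 0.853 M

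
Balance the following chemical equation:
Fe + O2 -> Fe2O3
Balanced equation:
4Fe + 3O2 -> 2Fe2O3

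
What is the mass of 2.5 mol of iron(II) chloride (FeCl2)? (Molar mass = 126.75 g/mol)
Mass = 2.5 mol × 126.75 g/mol = 316.9 g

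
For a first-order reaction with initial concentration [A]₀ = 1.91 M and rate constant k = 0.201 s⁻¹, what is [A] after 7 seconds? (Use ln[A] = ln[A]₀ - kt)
0.4677 M

ln[A] = ln[A]₀ - k·t = ln(1.91) - (0.201)·(7) = 0.6471 - 1.4070 = -0.7599
[A] = e^(-0.7599) = 0.4677 M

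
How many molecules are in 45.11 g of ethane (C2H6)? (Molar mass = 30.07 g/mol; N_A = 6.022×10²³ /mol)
Moles = 45.11 g ÷ 30.07 g/mol = 1.50017 mol
Molecules = 1.50017 mol × 6.022×10²³ /mol = 9.034e+23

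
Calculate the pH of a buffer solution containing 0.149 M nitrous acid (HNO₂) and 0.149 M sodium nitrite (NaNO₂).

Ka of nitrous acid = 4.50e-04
pH = 3.35

pKa = -log(4.50e-04) = 3.35. pH = pKa + log([A⁻]/[HA]) = 3.35 + log(0.149/0.149)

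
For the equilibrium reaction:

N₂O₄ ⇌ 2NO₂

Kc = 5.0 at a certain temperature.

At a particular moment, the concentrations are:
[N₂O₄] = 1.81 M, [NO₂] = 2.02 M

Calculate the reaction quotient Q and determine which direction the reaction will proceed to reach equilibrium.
Q = 2.254, Q < K, reaction proceeds forward (toward products)

Q = ([NO₂]^2) / ([N₂O₄])
  = ((2.02)^2) / ((1.81)) = 4.0804/1.81 = 2.254
Since Q = 2.254 < Kc = 5.0, the reaction proceeds forward (toward products) to reach equilibrium.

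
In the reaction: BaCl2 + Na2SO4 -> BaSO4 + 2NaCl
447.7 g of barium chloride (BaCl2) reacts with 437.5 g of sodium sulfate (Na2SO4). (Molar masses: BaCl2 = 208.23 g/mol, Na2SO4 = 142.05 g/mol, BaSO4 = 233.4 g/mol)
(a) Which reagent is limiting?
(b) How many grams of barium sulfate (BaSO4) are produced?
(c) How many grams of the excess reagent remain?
(a) BaCl2, (b) 501.8 g, (c) 132.1 g

Moles of BaCl2 = 447.7 g ÷ 208.23 g/mol = 2.15003 mol
Moles of Na2SO4 = 437.5 g ÷ 142.05 g/mol = 3.0799 mol
Moles ÷ coefficient: BaCl2: 2.15003/1 = 2.15, Na2SO4: 3.0799/1 = 3.08
(a) BaCl2 has the smaller value, so BaCl2 is the limiting reagent.
(b) Moles of BaSO4 = 2.15003 mol BaCl2 × (1/1) = 2.15003 mol; mass = 2.15003 mol × 233.4 g/mol = 501.8 g
(c) Na2SO4 consumed = 2.15003 × (1/1) = 2.15003 mol; remaining = 3.0799 − 2.15003 = 0.929875 mol; mass = 0.929875 mol × 142.05 g/mol = 132.1 g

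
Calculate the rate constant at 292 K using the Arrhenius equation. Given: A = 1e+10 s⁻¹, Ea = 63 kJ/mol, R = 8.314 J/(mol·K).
5.37e-02 s⁻¹

k = A·exp(-Ea/(R·T)) = 1e+10·exp(-63000/(8.314·292)) = 1e+10·exp(-25.9506) = 1e+10·5.3677e-12 = 5.37e-02 s⁻¹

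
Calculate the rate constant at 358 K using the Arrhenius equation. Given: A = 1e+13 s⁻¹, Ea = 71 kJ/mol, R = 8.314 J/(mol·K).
4.37e+02 s⁻¹

k = A·exp(-Ea/(R·T)) = 1e+13·exp(-71000/(8.314·358)) = 1e+13·exp(-23.8542) = 1e+13·4.3676e-11 = 4.37e+02 s⁻¹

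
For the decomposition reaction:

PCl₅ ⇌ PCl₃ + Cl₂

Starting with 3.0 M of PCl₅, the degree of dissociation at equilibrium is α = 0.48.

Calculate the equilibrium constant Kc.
K_c = 1.3292

x = α·[A]₀ = 0.48 × 3.0 = 1.44 M dissociated.
At eq: [PCl₅] = 3.0 − 1.44 = 1.56 M; [PCl₃] = [Cl₂] = x = 1.44 M.
Kc = [PCl₃][Cl₂]/[PCl₅] = (1.44)²/1.56 = 1.329.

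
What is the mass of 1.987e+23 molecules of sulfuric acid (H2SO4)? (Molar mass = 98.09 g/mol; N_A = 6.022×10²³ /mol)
Moles = 1.987e+23 ÷ 6.022×10²³ = 0.329957 mol
Mass = 0.329957 mol × 98.09 g/mol = 32.37 g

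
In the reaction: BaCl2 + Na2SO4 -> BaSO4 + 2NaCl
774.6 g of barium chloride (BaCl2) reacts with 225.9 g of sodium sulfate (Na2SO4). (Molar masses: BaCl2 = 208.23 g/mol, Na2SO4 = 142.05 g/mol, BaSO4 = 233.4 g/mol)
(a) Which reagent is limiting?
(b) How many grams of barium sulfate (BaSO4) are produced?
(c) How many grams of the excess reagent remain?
(a) Na2SO4, (b) 371.2 g, (c) 443.5 g

Moles of BaCl2 = 774.6 g ÷ 208.23 g/mol = 3.71993 mol
Moles of Na2SO4 = 225.9 g ÷ 142.05 g/mol = 1.59029 mol
Moles ÷ coefficient: BaCl2: 3.71993/1 = 3.72, Na2SO4: 1.59029/1 = 1.59
(a) Na2SO4 has the smaller value, so Na2SO4 is the limiting reagent.
(b) Moles of BaSO4 = 1.59029 mol Na2SO4 × (1/1) = 1.59029 mol; mass = 1.59029 mol × 233.4 g/mol = 371.2 g
(c) BaCl2 consumed = 1.59029 × (1/1) = 1.59029 mol; remaining = 3.71993 − 1.59029 = 2.12964 mol; mass = 2.12964 mol × 208.23 g/mol = 443.5 g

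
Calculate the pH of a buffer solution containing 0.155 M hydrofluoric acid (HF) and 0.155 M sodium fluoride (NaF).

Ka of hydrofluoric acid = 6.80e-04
pH = 3.17

pKa = -log(6.80e-04) = 3.17. pH = pKa + log([A⁻]/[HA]) = 3.17 + log(0.155/0.155)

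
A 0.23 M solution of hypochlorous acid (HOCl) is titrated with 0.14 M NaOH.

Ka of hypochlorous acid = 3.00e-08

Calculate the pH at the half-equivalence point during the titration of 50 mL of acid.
pH = pKa = 7.52

At the half-equivalence point, [HA] = [A⁻], so by Henderson–Hasselbalch pH = pKa + log(1) = pKa.
pKa = −log(3.00e-08) = 7.52.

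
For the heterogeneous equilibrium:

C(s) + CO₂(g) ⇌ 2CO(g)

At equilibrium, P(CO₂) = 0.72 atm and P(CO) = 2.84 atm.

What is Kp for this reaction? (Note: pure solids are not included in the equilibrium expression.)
K_p = 11.202

Solid C is excluded.
Kp = P(CO)²/P(CO₂) = (2.84)²/0.72 = 8.066/0.72 = 11.202.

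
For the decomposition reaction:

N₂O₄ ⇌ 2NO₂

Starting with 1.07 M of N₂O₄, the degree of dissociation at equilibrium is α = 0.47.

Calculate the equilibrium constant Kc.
K_c = 1.7839

x = α·[A]₀ = 0.47 × 1.07 = 0.5029 M dissociated.
At eq: [N₂O₄] = 1.07 − 0.5029 = 0.5671 M; [NO₂] = 2x = 1.006 M.
Kc = [NO₂]²/[N₂O₄] = (1.006)²/0.5671 = 1.784.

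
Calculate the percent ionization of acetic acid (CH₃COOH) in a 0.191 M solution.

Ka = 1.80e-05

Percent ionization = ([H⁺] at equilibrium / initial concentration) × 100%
Percent ionization = 0.966%

Let x = [H⁺]. Ka = x²/(C - x) ⇒ x² + (1.80e-05)x - (1.80e-05)(0.191) = 0. x = 1.8452e-03. Percent = (1.8452e-03/0.191) × 100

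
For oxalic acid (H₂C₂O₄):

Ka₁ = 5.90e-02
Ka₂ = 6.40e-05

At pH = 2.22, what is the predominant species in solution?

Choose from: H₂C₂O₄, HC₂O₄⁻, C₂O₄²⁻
HC₂O₄⁻

pKa1 = 1.23, pKa2 = 4.19. Each pKa is the crossover between adjacent species; pH = 2.22 lies in the region where HC₂O₄⁻ predominates.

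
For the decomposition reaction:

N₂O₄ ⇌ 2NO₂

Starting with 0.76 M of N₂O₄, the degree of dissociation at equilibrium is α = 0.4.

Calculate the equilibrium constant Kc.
K_c = 0.8107

x = α·[A]₀ = 0.4 × 0.76 = 0.304 M dissociated.
At eq: [N₂O₄] = 0.76 − 0.304 = 0.456 M; [NO₂] = 2x = 0.608 M.
Kc = [NO₂]²/[N₂O₄] = (0.608)²/0.456 = 0.8107.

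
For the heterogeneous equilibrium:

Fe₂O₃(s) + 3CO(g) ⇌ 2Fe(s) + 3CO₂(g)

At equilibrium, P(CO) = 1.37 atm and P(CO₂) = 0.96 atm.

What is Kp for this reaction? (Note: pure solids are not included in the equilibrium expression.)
K_p = 0.344

Solids (Fe₂O₃, Fe) are excluded.
Kp = P(CO₂)³/P(CO)³ = (0.96)³/(1.37)³ = 0.8847/2.571 = 0.344.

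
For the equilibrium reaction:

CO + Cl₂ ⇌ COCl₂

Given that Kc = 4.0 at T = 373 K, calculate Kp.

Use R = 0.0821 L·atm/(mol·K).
K_p = 0.1306

Δn = (moles gaseous products) − (moles gaseous reactants) = -1
T = 373 K; RT = 0.0821 × 373 = 30.6233
Kp = Kc·(RT)^Δn = 4.0 × (30.6233)^-1 = 4.0 × 0.0326549 = 0.1306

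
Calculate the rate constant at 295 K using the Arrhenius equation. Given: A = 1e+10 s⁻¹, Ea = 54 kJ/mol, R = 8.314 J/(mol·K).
2.74e+00 s⁻¹

k = A·exp(-Ea/(R·T)) = 1e+10·exp(-54000/(8.314·295)) = 1e+10·exp(-22.0172) = 1e+10·2.7420e-10 = 2.74e+00 s⁻¹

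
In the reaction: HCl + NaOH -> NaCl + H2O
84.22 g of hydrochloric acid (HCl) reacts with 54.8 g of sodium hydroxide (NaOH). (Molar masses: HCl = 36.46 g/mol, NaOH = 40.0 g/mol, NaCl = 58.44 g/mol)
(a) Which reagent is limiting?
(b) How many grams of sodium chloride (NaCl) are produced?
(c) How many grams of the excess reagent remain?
(a) NaOH, (b) 80.06 g, (c) 34.27 g

Moles of HCl = 84.22 g ÷ 36.46 g/mol = 2.30993 mol
Moles of NaOH = 54.8 g ÷ 40.0 g/mol = 1.37 mol
Moles ÷ coefficient: HCl: 2.30993/1 = 2.31, NaOH: 1.37/1 = 1.37
(a) NaOH has the smaller value, so NaOH is the limiting reagent.
(b) Moles of NaCl = 1.37 mol NaOH × (1/1) = 1.37 mol; mass = 1.37 mol × 58.44 g/mol = 80.06 g
(c) HCl consumed = 1.37 × (1/1) = 1.37 mol; remaining = 2.30993 − 1.37 = 0.939929 mol; mass = 0.939929 mol × 36.46 g/mol = 34.27 g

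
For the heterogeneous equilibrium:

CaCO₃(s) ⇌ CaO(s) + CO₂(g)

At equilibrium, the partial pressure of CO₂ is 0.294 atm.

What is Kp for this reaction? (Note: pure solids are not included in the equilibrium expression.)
K_p = 0.294

Solids (CaCO₃, CaO) have activity 1 and are excluded.
Kp = P(CO₂) = 0.294.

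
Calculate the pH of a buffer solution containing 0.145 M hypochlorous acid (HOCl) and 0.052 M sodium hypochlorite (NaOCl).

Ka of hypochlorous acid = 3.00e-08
pH = 7.08

pKa = -log(3.00e-08) = 7.52. pH = pKa + log([A⁻]/[HA]) = 7.52 + log(0.052/0.145)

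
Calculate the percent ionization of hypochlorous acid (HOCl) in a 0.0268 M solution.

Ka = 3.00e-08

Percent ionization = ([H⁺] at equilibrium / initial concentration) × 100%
Percent ionization = 0.106%

Let x = [H⁺]. Ka = x²/(C - x) ⇒ x² + (3.00e-08)x - (3.00e-08)(0.0268) = 0. x = 2.8340e-05. Percent = (2.8340e-05/0.0268) × 100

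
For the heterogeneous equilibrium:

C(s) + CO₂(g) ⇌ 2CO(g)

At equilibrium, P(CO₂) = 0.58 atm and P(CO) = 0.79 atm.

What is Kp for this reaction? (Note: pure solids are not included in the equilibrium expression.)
K_p = 1.076

Solid C is excluded.
Kp = P(CO)²/P(CO₂) = (0.79)²/0.58 = 0.6241/0.58 = 1.076.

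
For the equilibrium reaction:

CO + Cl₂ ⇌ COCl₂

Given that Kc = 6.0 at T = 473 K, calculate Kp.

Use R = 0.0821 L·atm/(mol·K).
K_p = 0.1545

Δn = (moles gaseous products) − (moles gaseous reactants) = -1
T = 473 K; RT = 0.0821 × 473 = 38.8333
Kp = Kc·(RT)^Δn = 6.0 × (38.8333)^-1 = 6.0 × 0.0257511 = 0.1545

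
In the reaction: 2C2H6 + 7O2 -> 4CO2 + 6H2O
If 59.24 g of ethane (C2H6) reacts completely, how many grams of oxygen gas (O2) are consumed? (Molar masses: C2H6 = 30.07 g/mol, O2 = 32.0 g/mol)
Moles of C2H6 = 59.24 g ÷ 30.07 g/mol = 1.97007 mol
Mole ratio: 7 mol O2 / 2 mol C2H6
Moles of O2 = 1.97007 × (7/2) = 6.89524 mol
Mass of O2 = 6.89524 mol × 32.0 g/mol = 220.6 g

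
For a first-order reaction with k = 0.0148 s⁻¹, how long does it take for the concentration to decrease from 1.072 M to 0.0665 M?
187.84 s

From ln[A] = ln[A]₀ - k·t: t = ln([A]₀/[A])/k = ln(1.072/0.0665)/0.0148 = ln(16.1203)/0.0148 = 2.7801/0.0148 = 187.84 s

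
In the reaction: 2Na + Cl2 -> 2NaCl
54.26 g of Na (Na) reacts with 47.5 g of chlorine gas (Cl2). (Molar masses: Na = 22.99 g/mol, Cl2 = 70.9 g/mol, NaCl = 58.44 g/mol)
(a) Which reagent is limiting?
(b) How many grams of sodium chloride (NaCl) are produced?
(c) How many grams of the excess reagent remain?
(a) Cl2, (b) 78.3 g, (c) 23.46 g

Moles of Na = 54.26 g ÷ 22.99 g/mol = 2.36016 mol
Moles of Cl2 = 47.5 g ÷ 70.9 g/mol = 0.669958 mol
Moles ÷ coefficient: Na: 2.36016/2 = 1.18, Cl2: 0.669958/1 = 0.67
(a) Cl2 has the smaller value, so Cl2 is the limiting reagent.
(b) Moles of NaCl = 0.669958 mol Cl2 × (2/1) = 1.33992 mol; mass = 1.33992 mol × 58.44 g/mol = 78.3 g
(c) Na consumed = 0.669958 × (2/1) = 1.33992 mol; remaining = 2.36016 − 1.33992 = 1.02024 mol; mass = 1.02024 mol × 22.99 g/mol = 23.46 g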